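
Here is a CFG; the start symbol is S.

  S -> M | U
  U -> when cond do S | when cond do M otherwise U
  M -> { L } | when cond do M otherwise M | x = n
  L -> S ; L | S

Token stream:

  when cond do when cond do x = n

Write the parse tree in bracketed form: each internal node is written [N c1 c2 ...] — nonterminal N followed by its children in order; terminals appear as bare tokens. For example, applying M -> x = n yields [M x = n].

[S [U when cond do [S [U when cond do [S [M x = n]]]]]]

S
U
when cond do S
when cond do U
when cond do when cond do S
when cond do when cond do M
when cond do when cond do x = n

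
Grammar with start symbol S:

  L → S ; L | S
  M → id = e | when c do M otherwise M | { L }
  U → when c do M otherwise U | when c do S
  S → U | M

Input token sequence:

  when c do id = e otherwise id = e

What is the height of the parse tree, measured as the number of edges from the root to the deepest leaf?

[S [M when c do [M id = e] otherwise [M id = e]]]

3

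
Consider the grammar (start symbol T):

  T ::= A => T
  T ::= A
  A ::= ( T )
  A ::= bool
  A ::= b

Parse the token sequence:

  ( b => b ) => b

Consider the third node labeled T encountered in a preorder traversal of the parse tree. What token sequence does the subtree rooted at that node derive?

[T [A ( [T [A b] => [T [A b]]] )] => [T [A b]]]

b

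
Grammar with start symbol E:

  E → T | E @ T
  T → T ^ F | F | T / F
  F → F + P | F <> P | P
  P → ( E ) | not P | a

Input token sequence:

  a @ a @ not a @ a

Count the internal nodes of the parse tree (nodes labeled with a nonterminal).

[E [E [E [E [T [F [P a]]]] @ [T [F [P a]]]] @ [T [F [P not [P a]]]]] @ [T [F [P a]]]]

17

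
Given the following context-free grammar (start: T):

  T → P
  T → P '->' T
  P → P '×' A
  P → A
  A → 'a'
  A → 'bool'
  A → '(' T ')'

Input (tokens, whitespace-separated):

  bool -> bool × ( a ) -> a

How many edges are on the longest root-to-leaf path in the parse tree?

[T [P [A bool]] -> [T [P [P [A bool]] × [A ( [T [P [A a]]] )]] -> [T [P [A a]]]]]

7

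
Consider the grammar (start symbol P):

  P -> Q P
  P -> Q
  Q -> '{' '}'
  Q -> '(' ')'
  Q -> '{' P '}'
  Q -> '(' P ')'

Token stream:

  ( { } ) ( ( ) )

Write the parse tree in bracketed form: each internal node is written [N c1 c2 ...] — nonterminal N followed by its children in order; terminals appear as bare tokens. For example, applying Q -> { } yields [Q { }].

P
Q P
( P ) P
( Q ) P
( { } ) P
( { } ) Q
( { } ) ( P )
( { } ) ( Q )
( { } ) ( ( ) )

[P [Q ( [P [Q { }]] )] [P [Q ( [P [Q ( )]] )]]]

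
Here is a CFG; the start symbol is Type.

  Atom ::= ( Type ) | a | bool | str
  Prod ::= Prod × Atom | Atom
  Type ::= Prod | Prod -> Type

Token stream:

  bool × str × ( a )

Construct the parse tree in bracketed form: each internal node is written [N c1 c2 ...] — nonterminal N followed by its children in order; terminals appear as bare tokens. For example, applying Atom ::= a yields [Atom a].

[Type [Prod [Prod [Prod [Atom bool]] × [Atom str]] × [Atom ( [Type [Prod [Atom a]]] )]]]

Type
Prod
Prod × Atom
Prod × Atom × Atom
Atom × Atom × Atom
bool × Atom × Atom
bool × str × Atom
bool × str × ( Type )
bool × str × ( Prod )
bool × str × ( Atom )
bool × str × ( a )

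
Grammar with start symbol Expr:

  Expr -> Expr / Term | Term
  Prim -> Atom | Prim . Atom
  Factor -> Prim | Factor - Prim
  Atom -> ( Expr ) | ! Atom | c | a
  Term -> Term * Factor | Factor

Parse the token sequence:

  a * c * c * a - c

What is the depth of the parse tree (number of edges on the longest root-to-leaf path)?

[Expr [Term [Term [Term [Term [Factor [Prim [Atom a]]]] * [Factor [Prim [Atom c]]]] * [Factor [Prim [Atom c]]]] * [Factor [Factor [Prim [Atom a]]] - [Prim [Atom c]]]]]

8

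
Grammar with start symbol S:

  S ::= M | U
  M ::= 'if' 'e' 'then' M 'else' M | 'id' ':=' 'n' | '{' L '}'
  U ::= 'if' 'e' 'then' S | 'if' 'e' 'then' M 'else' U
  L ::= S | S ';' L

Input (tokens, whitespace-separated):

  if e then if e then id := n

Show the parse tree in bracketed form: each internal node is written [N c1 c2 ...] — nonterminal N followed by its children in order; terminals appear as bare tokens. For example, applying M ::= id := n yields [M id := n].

[S [U if e then [S [U if e then [S [M id := n]]]]]]

S
U
if e then S
if e then U
if e then if e then S
if e then if e then M
if e then if e then id := n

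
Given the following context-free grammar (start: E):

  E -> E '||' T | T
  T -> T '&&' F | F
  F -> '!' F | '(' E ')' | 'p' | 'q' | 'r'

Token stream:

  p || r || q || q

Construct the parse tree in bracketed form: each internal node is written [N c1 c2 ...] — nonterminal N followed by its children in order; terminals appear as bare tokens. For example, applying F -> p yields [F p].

E
E || T
E || T || T
E || T || T || T
T || T || T || T
F || T || T || T
p || T || T || T
p || F || T || T
p || r || T || T
p || r || F || T
p || r || q || T
p || r || q || F
p || r || q || q

[E [E [E [E [T [F p]]] || [T [F r]]] || [T [F q]]] || [T [F q]]]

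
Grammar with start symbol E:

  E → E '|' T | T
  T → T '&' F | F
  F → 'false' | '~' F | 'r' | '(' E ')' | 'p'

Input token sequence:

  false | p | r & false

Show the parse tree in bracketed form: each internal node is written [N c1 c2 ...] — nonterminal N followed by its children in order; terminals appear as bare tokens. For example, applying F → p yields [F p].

[E [E [E [T [F false]]] | [T [F p]]] | [T [T [F r]] & [F false]]]

E
E | T
E | T | T
T | T | T
F | T | T
false | T | T
false | F | T
false | p | T
false | p | T & F
false | p | F & F
false | p | r & F
false | p | r & false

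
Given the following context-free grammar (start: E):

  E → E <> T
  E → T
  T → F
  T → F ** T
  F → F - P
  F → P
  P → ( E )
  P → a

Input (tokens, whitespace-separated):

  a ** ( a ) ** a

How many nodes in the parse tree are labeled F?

4

[E [T [F [P a]] ** [T [F [P ( [E [T [F [P a]]]] )]] ** [T [F [P a]]]]]]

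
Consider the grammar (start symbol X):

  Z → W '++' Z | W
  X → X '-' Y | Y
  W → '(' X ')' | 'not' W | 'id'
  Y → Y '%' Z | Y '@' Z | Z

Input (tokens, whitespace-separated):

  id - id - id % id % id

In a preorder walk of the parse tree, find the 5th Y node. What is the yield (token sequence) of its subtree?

id

[X [X [X [Y [Z [W id]]]] - [Y [Z [W id]]]] - [Y [Y [Y [Z [W id]]] % [Z [W id]]] % [Z [W id]]]]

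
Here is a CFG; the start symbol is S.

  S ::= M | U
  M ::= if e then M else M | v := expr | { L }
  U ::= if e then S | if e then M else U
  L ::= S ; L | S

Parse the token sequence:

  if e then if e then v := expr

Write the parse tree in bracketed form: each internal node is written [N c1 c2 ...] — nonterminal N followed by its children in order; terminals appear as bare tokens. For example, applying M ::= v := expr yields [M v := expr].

S
U
if e then S
if e then U
if e then if e then S
if e then if e then M
if e then if e then v := expr

[S [U if e then [S [U if e then [S [M v := expr]]]]]]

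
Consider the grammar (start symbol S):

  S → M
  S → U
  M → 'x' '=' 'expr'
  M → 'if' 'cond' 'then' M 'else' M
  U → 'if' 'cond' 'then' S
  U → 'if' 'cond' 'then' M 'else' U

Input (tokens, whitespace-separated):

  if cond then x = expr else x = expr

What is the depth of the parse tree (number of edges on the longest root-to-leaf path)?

3

[S [M if cond then [M x = expr] else [M x = expr]]]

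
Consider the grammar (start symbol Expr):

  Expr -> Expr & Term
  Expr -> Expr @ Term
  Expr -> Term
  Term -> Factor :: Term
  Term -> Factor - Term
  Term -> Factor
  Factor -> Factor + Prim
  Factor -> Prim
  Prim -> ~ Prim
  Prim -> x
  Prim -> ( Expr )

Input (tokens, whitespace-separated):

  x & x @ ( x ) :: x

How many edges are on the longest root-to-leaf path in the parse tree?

8

[Expr [Expr [Expr [Term [Factor [Prim x]]]] & [Term [Factor [Prim x]]]] @ [Term [Factor [Prim ( [Expr [Term [Factor [Prim x]]]] )]] :: [Term [Factor [Prim x]]]]]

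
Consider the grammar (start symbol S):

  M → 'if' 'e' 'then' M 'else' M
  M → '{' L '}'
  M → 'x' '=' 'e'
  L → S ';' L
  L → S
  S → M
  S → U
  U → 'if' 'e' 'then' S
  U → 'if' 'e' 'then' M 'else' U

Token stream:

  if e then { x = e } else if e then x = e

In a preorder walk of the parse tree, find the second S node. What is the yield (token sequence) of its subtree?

x = e

[S [U if e then [M { [L [S [M x = e]]] }] else [U if e then [S [M x = e]]]]]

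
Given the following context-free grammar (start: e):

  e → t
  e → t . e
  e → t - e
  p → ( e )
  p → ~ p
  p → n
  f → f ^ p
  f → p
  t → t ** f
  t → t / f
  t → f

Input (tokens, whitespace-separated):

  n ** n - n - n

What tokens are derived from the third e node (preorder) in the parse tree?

[e [t [t [f [p n]]] ** [f [p n]]] - [e [t [f [p n]]] - [e [t [f [p n]]]]]]

n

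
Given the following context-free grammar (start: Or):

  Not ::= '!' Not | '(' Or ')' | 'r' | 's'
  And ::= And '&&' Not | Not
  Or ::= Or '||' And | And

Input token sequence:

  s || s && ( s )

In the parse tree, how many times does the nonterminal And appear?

[Or [Or [And [Not s]]] || [And [And [Not s]] && [Not ( [Or [And [Not s]]] )]]]

4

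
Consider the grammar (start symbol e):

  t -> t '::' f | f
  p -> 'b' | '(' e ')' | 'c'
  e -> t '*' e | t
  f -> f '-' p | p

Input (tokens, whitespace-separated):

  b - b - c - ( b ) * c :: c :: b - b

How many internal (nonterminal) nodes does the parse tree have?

[e [t [f [f [f [f [p b]] - [p b]] - [p c]] - [p ( [e [t [f [p b]]]] )]]] * [e [t [t [t [f [p c]]] :: [f [p c]]] :: [f [f [p b]] - [p b]]]]]

26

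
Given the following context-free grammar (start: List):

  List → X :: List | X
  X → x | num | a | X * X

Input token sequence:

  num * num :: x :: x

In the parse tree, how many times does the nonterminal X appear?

[List [X [X num] * [X num]] :: [List [X x] :: [List [X x]]]]

5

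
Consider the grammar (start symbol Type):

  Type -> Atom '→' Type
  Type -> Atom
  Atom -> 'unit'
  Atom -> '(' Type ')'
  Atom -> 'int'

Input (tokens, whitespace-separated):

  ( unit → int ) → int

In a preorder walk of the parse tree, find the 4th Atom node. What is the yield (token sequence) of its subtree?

int

[Type [Atom ( [Type [Atom unit] → [Type [Atom int]]] )] → [Type [Atom int]]]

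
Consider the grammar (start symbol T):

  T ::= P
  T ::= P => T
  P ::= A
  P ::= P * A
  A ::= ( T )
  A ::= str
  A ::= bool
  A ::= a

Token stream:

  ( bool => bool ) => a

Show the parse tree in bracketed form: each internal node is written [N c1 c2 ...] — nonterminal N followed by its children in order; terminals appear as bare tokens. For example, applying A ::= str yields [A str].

T
P => T
A => T
( T ) => T
( P => T ) => T
( A => T ) => T
( bool => T ) => T
( bool => P ) => T
( bool => A ) => T
( bool => bool ) => T
( bool => bool ) => P
( bool => bool ) => A
( bool => bool ) => a

[T [P [A ( [T [P [A bool]] => [T [P [A bool]]]] )]] => [T [P [A a]]]]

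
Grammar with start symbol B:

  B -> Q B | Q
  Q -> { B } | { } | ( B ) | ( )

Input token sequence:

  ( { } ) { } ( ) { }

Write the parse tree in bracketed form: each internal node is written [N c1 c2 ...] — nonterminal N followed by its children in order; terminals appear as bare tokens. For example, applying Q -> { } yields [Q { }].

B
Q B
( B ) B
( Q ) B
( { } ) B
( { } ) Q B
( { } ) { } B
( { } ) { } Q B
( { } ) { } ( ) B
( { } ) { } ( ) Q
( { } ) { } ( ) { }

[B [Q ( [B [Q { }]] )] [B [Q { }] [B [Q ( )] [B [Q { }]]]]]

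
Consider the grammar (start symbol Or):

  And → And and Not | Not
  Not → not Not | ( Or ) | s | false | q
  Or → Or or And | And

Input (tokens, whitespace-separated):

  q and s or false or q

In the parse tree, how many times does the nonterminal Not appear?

4

[Or [Or [Or [And [And [Not q]] and [Not s]]] or [And [Not false]]] or [And [Not q]]]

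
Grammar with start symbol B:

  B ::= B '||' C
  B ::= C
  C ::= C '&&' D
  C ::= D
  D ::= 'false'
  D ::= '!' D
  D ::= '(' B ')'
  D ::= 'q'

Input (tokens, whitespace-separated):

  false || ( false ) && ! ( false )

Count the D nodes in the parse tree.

[B [B [C [D false]]] || [C [C [D ( [B [C [D false]]] )]] && [D ! [D ( [B [C [D false]]] )]]]]

6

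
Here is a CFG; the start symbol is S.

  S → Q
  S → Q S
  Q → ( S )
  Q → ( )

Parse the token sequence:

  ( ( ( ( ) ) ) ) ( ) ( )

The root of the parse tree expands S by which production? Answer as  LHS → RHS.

[S [Q ( [S [Q ( [S [Q ( [S [Q ( )]] )]] )]] )] [S [Q ( )] [S [Q ( )]]]]

S → Q S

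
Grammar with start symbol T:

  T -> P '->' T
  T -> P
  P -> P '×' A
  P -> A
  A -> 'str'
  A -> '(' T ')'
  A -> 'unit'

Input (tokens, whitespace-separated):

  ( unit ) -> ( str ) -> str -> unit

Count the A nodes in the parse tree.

[T [P [A ( [T [P [A unit]]] )]] -> [T [P [A ( [T [P [A str]]] )]] -> [T [P [A str]] -> [T [P [A unit]]]]]]

6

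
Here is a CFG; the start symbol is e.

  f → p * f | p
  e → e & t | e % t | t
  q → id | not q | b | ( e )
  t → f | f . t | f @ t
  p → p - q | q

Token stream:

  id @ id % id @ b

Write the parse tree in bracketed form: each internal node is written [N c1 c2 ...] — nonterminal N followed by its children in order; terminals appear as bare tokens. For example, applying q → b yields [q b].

[e [e [t [f [p [q id]]] @ [t [f [p [q id]]]]]] % [t [f [p [q id]]] @ [t [f [p [q b]]]]]]

e
e % t
t % t
f @ t % t
p @ t % t
q @ t % t
id @ t % t
id @ f % t
id @ p % t
id @ q % t
id @ id % t
id @ id % f @ t
id @ id % p @ t
id @ id % q @ t
id @ id % id @ t
id @ id % id @ f
id @ id % id @ p
id @ id % id @ q
id @ id % id @ b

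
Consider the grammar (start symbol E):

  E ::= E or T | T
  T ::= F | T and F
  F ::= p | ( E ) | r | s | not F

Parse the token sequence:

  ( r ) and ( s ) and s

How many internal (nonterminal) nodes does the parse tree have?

13

[E [T [T [T [F ( [E [T [F r]]] )]] and [F ( [E [T [F s]]] )]] and [F s]]]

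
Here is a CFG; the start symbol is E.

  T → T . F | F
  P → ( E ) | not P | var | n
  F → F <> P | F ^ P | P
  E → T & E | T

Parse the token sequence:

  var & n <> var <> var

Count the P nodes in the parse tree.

[E [T [F [P var]]] & [E [T [F [F [F [P n]] <> [P var]] <> [P var]]]]]

4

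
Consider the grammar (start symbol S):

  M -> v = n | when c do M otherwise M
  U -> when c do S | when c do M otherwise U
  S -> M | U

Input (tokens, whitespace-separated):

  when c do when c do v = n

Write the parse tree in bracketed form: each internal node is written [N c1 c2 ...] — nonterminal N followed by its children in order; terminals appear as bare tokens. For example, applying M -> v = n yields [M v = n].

[S [U when c do [S [U when c do [S [M v = n]]]]]]

S
U
when c do S
when c do U
when c do when c do S
when c do when c do M
when c do when c do v = n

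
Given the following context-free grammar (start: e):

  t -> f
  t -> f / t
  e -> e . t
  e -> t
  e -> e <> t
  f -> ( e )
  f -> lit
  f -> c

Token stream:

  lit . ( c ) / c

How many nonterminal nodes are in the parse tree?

11

[e [e [t [f lit]]] . [t [f ( [e [t [f c]]] )] / [t [f c]]]]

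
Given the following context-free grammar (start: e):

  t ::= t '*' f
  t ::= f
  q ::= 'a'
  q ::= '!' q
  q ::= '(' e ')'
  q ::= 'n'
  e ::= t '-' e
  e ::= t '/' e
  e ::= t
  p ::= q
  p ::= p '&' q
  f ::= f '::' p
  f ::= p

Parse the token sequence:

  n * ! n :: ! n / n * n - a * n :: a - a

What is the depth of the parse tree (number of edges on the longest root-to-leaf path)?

[e [t [t [f [p [q n]]]] * [f [f [p [q ! [q n]]]] :: [p [q ! [q n]]]]] / [e [t [t [f [p [q n]]]] * [f [p [q n]]]] - [e [t [t [f [p [q a]]]] * [f [f [p [q n]]] :: [p [q a]]]] - [e [t [f [p [q a]]]]]]]]

8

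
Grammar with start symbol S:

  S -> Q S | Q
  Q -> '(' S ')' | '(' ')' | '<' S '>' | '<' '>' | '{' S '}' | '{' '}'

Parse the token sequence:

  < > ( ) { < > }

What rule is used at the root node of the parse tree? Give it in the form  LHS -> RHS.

[S [Q < >] [S [Q ( )] [S [Q { [S [Q < >]] }]]]]

S -> Q S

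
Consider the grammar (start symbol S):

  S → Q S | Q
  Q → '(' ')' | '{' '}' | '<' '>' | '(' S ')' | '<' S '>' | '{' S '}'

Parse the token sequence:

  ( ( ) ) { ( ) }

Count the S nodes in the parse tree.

4

[S [Q ( [S [Q ( )]] )] [S [Q { [S [Q ( )]] }]]]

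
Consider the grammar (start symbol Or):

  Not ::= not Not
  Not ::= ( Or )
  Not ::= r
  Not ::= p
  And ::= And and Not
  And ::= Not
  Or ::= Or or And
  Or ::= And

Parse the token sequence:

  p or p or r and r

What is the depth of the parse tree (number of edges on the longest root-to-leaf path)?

5

[Or [Or [Or [And [Not p]]] or [And [Not p]]] or [And [And [Not r]] and [Not r]]]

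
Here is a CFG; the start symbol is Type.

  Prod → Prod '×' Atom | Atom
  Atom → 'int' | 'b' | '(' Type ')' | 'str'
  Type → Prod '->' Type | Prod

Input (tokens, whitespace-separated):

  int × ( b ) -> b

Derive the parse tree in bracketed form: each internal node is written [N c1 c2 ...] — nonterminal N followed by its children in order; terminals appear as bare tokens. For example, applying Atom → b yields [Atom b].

Type
Prod -> Type
Prod × Atom -> Type
Atom × Atom -> Type
int × Atom -> Type
int × ( Type ) -> Type
int × ( Prod ) -> Type
int × ( Atom ) -> Type
int × ( b ) -> Type
int × ( b ) -> Prod
int × ( b ) -> Atom
int × ( b ) -> b

[Type [Prod [Prod [Atom int]] × [Atom ( [Type [Prod [Atom b]]] )]] -> [Type [Prod [Atom b]]]]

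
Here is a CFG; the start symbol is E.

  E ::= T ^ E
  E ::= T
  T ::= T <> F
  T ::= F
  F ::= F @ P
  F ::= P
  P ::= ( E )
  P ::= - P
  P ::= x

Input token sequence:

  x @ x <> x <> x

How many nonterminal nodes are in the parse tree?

12

[E [T [T [T [F [F [P x]] @ [P x]]] <> [F [P x]]] <> [F [P x]]]]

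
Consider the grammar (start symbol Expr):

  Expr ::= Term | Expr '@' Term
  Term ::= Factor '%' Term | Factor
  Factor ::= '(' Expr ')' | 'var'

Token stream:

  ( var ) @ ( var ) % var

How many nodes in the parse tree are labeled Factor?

[Expr [Expr [Term [Factor ( [Expr [Term [Factor var]]] )]]] @ [Term [Factor ( [Expr [Term [Factor var]]] )] % [Term [Factor var]]]]

5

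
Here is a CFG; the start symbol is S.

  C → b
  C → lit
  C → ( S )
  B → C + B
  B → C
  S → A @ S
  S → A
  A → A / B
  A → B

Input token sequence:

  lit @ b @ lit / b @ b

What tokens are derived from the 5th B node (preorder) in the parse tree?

[S [A [B [C lit]]] @ [S [A [B [C b]]] @ [S [A [A [B [C lit]]] / [B [C b]]] @ [S [A [B [C b]]]]]]]

b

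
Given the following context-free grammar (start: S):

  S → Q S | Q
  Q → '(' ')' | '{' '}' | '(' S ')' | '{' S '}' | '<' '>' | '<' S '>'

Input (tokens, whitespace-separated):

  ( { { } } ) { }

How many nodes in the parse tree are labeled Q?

[S [Q ( [S [Q { [S [Q { }]] }]] )] [S [Q { }]]]

4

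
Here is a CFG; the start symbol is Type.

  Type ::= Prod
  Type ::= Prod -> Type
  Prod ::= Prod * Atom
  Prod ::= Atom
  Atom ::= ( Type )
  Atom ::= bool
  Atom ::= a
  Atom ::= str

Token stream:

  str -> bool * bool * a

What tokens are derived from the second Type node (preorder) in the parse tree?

bool * bool * a

[Type [Prod [Atom str]] -> [Type [Prod [Prod [Prod [Atom bool]] * [Atom bool]] * [Atom a]]]]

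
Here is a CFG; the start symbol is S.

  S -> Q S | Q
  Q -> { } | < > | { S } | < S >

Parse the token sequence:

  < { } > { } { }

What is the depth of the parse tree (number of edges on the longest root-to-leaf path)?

[S [Q < [S [Q { }]] >] [S [Q { }] [S [Q { }]]]]

4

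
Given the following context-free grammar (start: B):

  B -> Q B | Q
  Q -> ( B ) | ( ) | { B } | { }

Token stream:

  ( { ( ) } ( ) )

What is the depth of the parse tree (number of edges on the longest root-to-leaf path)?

6

[B [Q ( [B [Q { [B [Q ( )]] }] [B [Q ( )]]] )]]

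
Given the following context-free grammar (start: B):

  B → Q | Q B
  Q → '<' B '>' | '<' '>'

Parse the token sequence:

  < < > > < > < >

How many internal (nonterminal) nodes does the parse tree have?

[B [Q < [B [Q < >]] >] [B [Q < >] [B [Q < >]]]]

8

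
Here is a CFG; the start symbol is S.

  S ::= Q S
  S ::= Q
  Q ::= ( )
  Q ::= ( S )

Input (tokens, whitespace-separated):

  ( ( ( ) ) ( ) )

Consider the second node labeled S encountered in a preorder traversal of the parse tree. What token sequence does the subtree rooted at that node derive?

[S [Q ( [S [Q ( [S [Q ( )]] )] [S [Q ( )]]] )]]

( ( ) ) ( )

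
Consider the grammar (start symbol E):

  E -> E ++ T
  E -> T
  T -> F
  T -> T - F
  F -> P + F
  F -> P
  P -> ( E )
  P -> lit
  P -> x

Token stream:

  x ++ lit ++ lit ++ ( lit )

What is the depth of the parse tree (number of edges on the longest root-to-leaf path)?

8

[E [E [E [E [T [F [P x]]]] ++ [T [F [P lit]]]] ++ [T [F [P lit]]]] ++ [T [F [P ( [E [T [F [P lit]]]] )]]]]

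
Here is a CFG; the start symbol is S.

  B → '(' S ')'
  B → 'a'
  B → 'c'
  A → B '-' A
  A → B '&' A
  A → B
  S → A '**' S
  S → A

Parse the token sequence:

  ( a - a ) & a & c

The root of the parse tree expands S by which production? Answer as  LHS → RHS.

S → A

[S [A [B ( [S [A [B a] - [A [B a]]]] )] & [A [B a] & [A [B c]]]]]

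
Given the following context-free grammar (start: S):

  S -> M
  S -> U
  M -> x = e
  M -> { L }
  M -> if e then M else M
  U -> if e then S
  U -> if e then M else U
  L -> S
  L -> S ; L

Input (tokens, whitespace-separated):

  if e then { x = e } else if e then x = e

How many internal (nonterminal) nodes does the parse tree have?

9

[S [U if e then [M { [L [S [M x = e]]] }] else [U if e then [S [M x = e]]]]]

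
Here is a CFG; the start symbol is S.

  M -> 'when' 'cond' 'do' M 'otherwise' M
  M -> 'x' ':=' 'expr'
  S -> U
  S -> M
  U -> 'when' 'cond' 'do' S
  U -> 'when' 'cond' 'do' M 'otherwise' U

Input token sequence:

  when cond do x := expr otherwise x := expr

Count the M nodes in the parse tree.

3

[S [M when cond do [M x := expr] otherwise [M x := expr]]]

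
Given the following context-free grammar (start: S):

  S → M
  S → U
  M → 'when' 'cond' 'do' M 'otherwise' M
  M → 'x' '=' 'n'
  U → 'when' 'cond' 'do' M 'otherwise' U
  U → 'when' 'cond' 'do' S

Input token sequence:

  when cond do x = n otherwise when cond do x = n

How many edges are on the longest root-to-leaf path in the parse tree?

[S [U when cond do [M x = n] otherwise [U when cond do [S [M x = n]]]]]

5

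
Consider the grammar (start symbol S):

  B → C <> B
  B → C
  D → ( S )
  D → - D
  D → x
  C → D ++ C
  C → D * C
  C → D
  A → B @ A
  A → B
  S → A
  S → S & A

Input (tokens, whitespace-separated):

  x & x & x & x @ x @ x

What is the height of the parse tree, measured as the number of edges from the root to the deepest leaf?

[S [S [S [S [A [B [C [D x]]]]] & [A [B [C [D x]]]]] & [A [B [C [D x]]]]] & [A [B [C [D x]]] @ [A [B [C [D x]]] @ [A [B [C [D x]]]]]]]

8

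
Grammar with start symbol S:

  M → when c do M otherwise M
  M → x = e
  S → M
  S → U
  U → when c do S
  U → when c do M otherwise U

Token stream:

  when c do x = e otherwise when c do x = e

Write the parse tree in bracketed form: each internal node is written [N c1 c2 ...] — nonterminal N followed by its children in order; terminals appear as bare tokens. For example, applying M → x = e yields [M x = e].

[S [U when c do [M x = e] otherwise [U when c do [S [M x = e]]]]]

S
U
when c do M otherwise U
when c do x = e otherwise U
when c do x = e otherwise when c do S
when c do x = e otherwise when c do M
when c do x = e otherwise when c do x = e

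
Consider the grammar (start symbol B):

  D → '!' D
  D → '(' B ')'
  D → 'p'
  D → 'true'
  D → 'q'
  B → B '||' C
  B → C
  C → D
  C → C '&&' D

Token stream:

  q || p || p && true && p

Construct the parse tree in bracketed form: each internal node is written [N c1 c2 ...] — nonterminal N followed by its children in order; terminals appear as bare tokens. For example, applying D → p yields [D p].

B
B || C
B || C || C
C || C || C
D || C || C
q || C || C
q || D || C
q || p || C
q || p || C && D
q || p || C && D && D
q || p || D && D && D
q || p || p && D && D
q || p || p && true && D
q || p || p && true && p

[B [B [B [C [D q]]] || [C [D p]]] || [C [C [C [D p]] && [D true]] && [D p]]]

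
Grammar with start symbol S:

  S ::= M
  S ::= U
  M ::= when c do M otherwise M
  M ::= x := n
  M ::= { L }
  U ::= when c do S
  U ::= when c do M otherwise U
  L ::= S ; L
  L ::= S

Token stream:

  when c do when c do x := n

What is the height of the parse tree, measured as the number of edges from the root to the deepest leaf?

6

[S [U when c do [S [U when c do [S [M x := n]]]]]]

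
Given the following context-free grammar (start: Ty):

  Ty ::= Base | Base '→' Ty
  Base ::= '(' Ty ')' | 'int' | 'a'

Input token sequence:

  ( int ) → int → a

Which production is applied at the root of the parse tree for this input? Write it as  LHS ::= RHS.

Ty ::= Base '→' Ty

[Ty [Base ( [Ty [Base int]] )] → [Ty [Base int] → [Ty [Base a]]]]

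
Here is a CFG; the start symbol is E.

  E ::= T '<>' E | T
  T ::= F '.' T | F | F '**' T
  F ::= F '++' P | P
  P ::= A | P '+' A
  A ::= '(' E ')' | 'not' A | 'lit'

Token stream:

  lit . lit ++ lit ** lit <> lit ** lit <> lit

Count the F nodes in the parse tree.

[E [T [F [P [A lit]]] . [T [F [F [P [A lit]]] ++ [P [A lit]]] ** [T [F [P [A lit]]]]]] <> [E [T [F [P [A lit]]] ** [T [F [P [A lit]]]]] <> [E [T [F [P [A lit]]]]]]]

7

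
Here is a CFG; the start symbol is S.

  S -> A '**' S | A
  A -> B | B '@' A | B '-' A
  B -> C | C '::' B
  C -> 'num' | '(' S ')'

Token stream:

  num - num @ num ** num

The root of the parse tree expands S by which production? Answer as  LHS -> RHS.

[S [A [B [C num]] - [A [B [C num]] @ [A [B [C num]]]]] ** [S [A [B [C num]]]]]

S -> A '**' S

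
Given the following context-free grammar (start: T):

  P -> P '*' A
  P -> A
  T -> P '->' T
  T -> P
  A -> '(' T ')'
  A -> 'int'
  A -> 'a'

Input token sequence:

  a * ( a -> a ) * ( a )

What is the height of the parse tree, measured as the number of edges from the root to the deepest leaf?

[T [P [P [P [A a]] * [A ( [T [P [A a]] -> [T [P [A a]]]] )]] * [A ( [T [P [A a]]] )]]]

8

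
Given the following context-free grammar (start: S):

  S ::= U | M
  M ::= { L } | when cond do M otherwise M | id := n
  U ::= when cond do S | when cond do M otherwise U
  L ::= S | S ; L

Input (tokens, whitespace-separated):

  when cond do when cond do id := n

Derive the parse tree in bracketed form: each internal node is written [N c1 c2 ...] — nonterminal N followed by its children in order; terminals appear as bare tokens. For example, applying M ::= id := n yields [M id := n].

S
U
when cond do S
when cond do U
when cond do when cond do S
when cond do when cond do M
when cond do when cond do id := n

[S [U when cond do [S [U when cond do [S [M id := n]]]]]]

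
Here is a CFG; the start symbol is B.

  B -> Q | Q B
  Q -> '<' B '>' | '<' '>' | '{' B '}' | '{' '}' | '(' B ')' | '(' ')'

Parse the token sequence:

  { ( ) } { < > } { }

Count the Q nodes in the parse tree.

5

[B [Q { [B [Q ( )]] }] [B [Q { [B [Q < >]] }] [B [Q { }]]]]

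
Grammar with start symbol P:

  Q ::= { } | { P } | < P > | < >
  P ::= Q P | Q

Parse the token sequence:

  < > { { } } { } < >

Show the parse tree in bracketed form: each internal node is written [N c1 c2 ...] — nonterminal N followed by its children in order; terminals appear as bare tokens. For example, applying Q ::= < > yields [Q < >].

[P [Q < >] [P [Q { [P [Q { }]] }] [P [Q { }] [P [Q < >]]]]]

P
Q P
< > P
< > Q P
< > { P } P
< > { Q } P
< > { { } } P
< > { { } } Q P
< > { { } } { } P
< > { { } } { } Q
< > { { } } { } < >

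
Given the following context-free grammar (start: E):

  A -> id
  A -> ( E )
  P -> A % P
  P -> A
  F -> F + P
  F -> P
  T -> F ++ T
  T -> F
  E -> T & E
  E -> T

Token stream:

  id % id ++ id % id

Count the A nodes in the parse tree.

4

[E [T [F [P [A id] % [P [A id]]]] ++ [T [F [P [A id] % [P [A id]]]]]]]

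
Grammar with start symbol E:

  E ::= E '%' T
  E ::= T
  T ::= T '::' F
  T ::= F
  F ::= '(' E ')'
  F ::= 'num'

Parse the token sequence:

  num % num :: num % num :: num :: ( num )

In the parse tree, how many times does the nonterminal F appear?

[E [E [E [T [F num]]] % [T [T [F num]] :: [F num]]] % [T [T [T [F num]] :: [F num]] :: [F ( [E [T [F num]]] )]]]

7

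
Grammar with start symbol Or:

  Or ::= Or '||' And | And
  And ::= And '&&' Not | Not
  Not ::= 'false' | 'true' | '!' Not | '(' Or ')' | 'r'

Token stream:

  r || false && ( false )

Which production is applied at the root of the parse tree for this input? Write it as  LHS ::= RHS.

[Or [Or [And [Not r]]] || [And [And [Not false]] && [Not ( [Or [And [Not false]]] )]]]

Or ::= Or '||' And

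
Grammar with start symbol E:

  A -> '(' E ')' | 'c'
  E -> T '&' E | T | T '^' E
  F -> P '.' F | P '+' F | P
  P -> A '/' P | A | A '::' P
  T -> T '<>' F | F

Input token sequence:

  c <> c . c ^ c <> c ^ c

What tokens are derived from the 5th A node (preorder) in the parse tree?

c

[E [T [T [F [P [A c]]]] <> [F [P [A c]] . [F [P [A c]]]]] ^ [E [T [T [F [P [A c]]]] <> [F [P [A c]]]] ^ [E [T [F [P [A c]]]]]]]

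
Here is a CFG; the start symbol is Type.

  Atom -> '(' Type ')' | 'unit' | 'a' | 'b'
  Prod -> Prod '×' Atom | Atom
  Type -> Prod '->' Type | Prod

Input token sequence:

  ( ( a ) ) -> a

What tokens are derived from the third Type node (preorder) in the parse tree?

a

[Type [Prod [Atom ( [Type [Prod [Atom ( [Type [Prod [Atom a]]] )]]] )]] -> [Type [Prod [Atom a]]]]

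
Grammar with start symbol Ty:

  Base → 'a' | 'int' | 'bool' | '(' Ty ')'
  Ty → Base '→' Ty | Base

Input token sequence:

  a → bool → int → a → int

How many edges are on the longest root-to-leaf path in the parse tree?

6

[Ty [Base a] → [Ty [Base bool] → [Ty [Base int] → [Ty [Base a] → [Ty [Base int]]]]]]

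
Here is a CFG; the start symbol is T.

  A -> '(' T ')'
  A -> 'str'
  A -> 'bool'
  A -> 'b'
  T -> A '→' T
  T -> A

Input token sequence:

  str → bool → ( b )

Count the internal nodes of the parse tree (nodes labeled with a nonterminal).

[T [A str] → [T [A bool] → [T [A ( [T [A b]] )]]]]

8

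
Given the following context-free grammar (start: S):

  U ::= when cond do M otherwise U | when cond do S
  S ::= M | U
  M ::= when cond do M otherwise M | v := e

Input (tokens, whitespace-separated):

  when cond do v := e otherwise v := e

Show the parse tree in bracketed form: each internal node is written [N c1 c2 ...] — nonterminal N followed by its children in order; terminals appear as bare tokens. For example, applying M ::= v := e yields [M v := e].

S
M
when cond do M otherwise M
when cond do v := e otherwise M
when cond do v := e otherwise v := e

[S [M when cond do [M v := e] otherwise [M v := e]]]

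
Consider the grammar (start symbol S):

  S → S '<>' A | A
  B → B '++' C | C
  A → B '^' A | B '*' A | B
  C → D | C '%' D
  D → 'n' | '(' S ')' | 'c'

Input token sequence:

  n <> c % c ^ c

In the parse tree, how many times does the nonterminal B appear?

[S [S [A [B [C [D n]]]]] <> [A [B [C [C [D c]] % [D c]]] ^ [A [B [C [D c]]]]]]

3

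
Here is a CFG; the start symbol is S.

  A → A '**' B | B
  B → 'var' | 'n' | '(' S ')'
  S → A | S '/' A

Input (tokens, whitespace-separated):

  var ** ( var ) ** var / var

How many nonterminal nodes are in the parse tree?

13

[S [S [A [A [A [B var]] ** [B ( [S [A [B var]]] )]] ** [B var]]] / [A [B var]]]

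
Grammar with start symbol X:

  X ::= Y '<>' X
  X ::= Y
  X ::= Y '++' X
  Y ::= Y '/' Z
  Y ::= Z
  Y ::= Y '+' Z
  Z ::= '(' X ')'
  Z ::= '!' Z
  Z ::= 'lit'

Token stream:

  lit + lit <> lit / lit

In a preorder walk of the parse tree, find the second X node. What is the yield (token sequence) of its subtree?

[X [Y [Y [Z lit]] + [Z lit]] <> [X [Y [Y [Z lit]] / [Z lit]]]]

lit / lit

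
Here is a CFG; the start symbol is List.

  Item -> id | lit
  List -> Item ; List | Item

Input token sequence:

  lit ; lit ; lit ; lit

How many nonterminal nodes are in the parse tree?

[List [Item lit] ; [List [Item lit] ; [List [Item lit] ; [List [Item lit]]]]]

8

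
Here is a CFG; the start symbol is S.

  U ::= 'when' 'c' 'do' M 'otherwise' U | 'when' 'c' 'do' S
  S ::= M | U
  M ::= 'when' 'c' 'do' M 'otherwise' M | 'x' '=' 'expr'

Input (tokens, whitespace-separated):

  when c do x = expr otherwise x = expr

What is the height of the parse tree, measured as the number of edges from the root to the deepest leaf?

[S [M when c do [M x = expr] otherwise [M x = expr]]]

3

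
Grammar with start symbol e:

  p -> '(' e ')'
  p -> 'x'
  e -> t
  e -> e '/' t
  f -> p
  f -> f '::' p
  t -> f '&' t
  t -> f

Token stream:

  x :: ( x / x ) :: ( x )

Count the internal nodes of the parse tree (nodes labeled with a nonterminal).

20

[e [t [f [f [f [p x]] :: [p ( [e [e [t [f [p x]]]] / [t [f [p x]]]] )]] :: [p ( [e [t [f [p x]]]] )]]]]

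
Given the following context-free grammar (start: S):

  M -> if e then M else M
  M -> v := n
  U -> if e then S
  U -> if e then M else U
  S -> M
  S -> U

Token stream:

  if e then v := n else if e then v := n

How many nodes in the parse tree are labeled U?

[S [U if e then [M v := n] else [U if e then [S [M v := n]]]]]

2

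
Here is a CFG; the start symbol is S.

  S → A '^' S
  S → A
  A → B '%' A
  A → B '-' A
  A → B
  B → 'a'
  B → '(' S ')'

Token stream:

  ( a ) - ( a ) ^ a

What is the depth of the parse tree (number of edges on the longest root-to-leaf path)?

[S [A [B ( [S [A [B a]]] )] - [A [B ( [S [A [B a]]] )]]] ^ [S [A [B a]]]]

7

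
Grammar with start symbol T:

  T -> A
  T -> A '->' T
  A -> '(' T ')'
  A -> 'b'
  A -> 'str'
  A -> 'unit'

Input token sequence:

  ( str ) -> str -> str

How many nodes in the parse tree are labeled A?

4

[T [A ( [T [A str]] )] -> [T [A str] -> [T [A str]]]]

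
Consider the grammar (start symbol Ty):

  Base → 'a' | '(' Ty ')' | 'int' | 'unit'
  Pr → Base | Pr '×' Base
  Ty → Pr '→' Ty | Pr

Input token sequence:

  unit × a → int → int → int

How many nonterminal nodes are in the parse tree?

[Ty [Pr [Pr [Base unit]] × [Base a]] → [Ty [Pr [Base int]] → [Ty [Pr [Base int]] → [Ty [Pr [Base int]]]]]]

14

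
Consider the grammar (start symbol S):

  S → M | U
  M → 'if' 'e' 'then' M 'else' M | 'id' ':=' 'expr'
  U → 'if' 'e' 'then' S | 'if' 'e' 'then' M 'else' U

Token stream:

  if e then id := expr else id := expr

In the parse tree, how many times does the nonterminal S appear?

[S [M if e then [M id := expr] else [M id := expr]]]

1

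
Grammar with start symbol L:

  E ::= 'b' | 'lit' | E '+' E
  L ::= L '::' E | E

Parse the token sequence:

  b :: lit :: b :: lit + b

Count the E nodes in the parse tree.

6

[L [L [L [L [E b]] :: [E lit]] :: [E b]] :: [E [E lit] + [E b]]]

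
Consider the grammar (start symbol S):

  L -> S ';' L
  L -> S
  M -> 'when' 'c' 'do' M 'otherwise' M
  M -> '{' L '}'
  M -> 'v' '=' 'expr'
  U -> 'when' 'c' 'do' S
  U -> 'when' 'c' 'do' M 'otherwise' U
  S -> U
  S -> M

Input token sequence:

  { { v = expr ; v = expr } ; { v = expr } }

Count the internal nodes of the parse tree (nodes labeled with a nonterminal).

17

[S [M { [L [S [M { [L [S [M v = expr]] ; [L [S [M v = expr]]]] }]] ; [L [S [M { [L [S [M v = expr]]] }]]]] }]]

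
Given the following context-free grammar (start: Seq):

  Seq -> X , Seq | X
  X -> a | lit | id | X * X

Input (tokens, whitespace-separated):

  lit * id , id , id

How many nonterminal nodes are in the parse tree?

8

[Seq [X [X lit] * [X id]] , [Seq [X id] , [Seq [X id]]]]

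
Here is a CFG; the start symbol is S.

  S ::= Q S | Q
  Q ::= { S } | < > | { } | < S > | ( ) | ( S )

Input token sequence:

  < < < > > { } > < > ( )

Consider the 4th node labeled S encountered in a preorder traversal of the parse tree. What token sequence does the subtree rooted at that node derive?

{ }

[S [Q < [S [Q < [S [Q < >]] >] [S [Q { }]]] >] [S [Q < >] [S [Q ( )]]]]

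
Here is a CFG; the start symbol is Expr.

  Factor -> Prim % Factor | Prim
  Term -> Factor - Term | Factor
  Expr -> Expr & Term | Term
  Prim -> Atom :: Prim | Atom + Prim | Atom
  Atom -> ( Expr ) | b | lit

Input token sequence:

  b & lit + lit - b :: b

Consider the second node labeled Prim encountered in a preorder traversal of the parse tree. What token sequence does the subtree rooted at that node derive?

[Expr [Expr [Term [Factor [Prim [Atom b]]]]] & [Term [Factor [Prim [Atom lit] + [Prim [Atom lit]]]] - [Term [Factor [Prim [Atom b] :: [Prim [Atom b]]]]]]]

lit + lit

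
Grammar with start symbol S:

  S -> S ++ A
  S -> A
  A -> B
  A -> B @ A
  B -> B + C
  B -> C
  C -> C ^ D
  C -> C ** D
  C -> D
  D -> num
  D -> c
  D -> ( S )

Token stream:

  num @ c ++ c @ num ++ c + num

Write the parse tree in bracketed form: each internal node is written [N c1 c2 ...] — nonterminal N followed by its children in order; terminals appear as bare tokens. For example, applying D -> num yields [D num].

[S [S [S [A [B [C [D num]]] @ [A [B [C [D c]]]]]] ++ [A [B [C [D c]]] @ [A [B [C [D num]]]]]] ++ [A [B [B [C [D c]]] + [C [D num]]]]]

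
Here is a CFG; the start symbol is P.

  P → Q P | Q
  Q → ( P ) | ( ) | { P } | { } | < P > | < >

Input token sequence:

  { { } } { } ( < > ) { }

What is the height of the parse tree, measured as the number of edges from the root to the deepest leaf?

[P [Q { [P [Q { }]] }] [P [Q { }] [P [Q ( [P [Q < >]] )] [P [Q { }]]]]]

6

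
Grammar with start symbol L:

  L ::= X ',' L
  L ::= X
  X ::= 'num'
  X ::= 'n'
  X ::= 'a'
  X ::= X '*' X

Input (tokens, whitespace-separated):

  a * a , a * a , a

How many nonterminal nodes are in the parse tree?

[L [X [X a] * [X a]] , [L [X [X a] * [X a]] , [L [X a]]]]

10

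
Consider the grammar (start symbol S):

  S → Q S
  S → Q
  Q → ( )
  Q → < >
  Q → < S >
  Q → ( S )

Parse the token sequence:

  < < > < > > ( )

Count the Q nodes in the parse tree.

[S [Q < [S [Q < >] [S [Q < >]]] >] [S [Q ( )]]]

4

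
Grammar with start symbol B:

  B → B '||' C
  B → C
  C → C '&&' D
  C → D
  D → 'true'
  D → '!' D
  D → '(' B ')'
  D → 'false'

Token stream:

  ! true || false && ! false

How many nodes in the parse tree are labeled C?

[B [B [C [D ! [D true]]]] || [C [C [D false]] && [D ! [D false]]]]

3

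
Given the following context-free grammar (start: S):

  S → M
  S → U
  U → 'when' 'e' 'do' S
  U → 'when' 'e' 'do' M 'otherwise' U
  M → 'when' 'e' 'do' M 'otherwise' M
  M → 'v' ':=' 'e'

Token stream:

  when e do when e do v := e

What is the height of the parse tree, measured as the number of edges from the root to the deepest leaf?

[S [U when e do [S [U when e do [S [M v := e]]]]]]

6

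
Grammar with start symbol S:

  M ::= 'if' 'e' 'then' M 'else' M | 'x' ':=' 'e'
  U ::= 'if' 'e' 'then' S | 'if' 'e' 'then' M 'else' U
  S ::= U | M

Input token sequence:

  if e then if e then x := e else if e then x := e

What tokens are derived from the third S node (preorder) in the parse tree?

[S [U if e then [S [U if e then [M x := e] else [U if e then [S [M x := e]]]]]]]

x := e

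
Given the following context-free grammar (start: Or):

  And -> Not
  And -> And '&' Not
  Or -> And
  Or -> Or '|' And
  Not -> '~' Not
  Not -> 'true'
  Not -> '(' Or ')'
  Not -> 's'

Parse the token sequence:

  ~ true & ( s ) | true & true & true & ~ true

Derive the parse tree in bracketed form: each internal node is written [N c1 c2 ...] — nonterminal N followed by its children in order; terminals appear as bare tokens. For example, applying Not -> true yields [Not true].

[Or [Or [And [And [Not ~ [Not true]]] & [Not ( [Or [And [Not s]]] )]]] | [And [And [And [And [Not true]] & [Not true]] & [Not true]] & [Not ~ [Not true]]]]

Or
Or | And
And | And
And & Not | And
Not & Not | And
~ Not & Not | And
~ true & Not | And
~ true & ( Or ) | And
~ true & ( And ) | And
~ true & ( Not ) | And
~ true & ( s ) | And
~ true & ( s ) | And & Not
~ true & ( s ) | And & Not & Not
~ true & ( s ) | And & Not & Not & Not
~ true & ( s ) | Not & Not & Not & Not
~ true & ( s ) | true & Not & Not & Not
~ true & ( s ) | true & true & Not & Not
~ true & ( s ) | true & true & true & Not
~ true & ( s ) | true & true & true & ~ Not
~ true & ( s ) | true & true & true & ~ true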